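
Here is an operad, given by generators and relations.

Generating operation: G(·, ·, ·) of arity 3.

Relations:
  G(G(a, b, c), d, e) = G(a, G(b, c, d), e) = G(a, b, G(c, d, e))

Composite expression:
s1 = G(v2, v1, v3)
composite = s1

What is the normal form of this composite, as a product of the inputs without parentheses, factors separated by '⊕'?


v2 ⊕ v1 ⊕ v3

All parenthesizations of G agree; list the v-inputs left to right.
G(v2, v1, v3) reduces to v2 ⊕ v1 ⊕ v3


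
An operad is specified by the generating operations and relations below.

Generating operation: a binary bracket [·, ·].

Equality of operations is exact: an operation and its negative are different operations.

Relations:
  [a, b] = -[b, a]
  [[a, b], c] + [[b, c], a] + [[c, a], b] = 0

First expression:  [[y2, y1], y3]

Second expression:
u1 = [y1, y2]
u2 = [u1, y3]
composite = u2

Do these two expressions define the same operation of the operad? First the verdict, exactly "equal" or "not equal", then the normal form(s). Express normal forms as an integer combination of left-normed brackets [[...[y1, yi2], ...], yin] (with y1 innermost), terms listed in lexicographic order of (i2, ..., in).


The first composite normalizes to -[[y1, y2], y3]
The second composite normalizes to [[y1, y2], y3]
Distinct normal forms: not equal.

not equal; first: -[[y1, y2], y3]; second: [[y1, y2], y3]


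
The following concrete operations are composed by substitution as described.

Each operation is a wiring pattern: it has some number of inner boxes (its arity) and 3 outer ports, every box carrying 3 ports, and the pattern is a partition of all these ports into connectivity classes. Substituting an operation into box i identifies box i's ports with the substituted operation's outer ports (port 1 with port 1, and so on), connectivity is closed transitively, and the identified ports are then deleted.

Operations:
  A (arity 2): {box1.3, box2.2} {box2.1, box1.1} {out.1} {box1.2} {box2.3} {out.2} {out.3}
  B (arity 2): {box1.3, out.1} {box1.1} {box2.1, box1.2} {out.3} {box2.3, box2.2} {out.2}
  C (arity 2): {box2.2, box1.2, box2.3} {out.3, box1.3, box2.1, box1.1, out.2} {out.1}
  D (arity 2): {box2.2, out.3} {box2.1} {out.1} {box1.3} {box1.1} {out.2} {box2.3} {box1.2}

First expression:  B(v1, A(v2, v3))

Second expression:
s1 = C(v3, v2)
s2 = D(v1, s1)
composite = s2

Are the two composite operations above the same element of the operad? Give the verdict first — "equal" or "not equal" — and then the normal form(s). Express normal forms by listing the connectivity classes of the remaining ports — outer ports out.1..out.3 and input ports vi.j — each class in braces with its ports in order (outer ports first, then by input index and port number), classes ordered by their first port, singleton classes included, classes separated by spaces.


not equal: they reduce to {out.1, v1.3} {out.2} {out.3} {v1.1} {v1.2} {v2.1, v3.1} {v2.2} {v2.3, v3.2} {v3.3} and {out.1} {out.2} {out.3, v2.1, v3.1, v3.3} {v1.1} {v1.2} {v1.3} {v2.2, v2.3, v3.2}

The first expression, normalized: {out.1, v1.3} {out.2} {out.3} {v1.1} {v1.2} {v2.1, v3.1} {v2.2} {v2.3, v3.2} {v3.3}
The second expression, normalized: {out.1} {out.2} {out.3, v2.1, v3.1, v3.3} {v1.1} {v1.2} {v1.3} {v2.2, v2.3, v3.2}
The forms do not match — not equal.


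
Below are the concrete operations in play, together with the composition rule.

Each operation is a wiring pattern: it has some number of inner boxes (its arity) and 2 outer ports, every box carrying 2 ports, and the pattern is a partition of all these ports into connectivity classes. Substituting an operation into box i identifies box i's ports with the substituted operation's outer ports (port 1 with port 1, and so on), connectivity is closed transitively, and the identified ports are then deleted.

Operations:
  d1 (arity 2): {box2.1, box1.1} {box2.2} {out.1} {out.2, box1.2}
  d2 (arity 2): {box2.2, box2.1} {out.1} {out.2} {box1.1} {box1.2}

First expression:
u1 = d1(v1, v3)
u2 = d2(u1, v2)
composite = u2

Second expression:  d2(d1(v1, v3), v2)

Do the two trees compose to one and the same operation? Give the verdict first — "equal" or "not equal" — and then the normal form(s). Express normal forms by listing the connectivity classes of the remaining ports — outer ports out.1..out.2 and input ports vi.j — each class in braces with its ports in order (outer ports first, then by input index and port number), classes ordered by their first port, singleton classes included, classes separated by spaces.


equal; both compose to {out.1} {out.2} {v1.1, v3.1} {v1.2} {v2.1, v2.2} {v3.2}

The first expression reduces to {out.1} {out.2} {v1.1, v3.1} {v1.2} {v2.1, v2.2} {v3.2}
The second expression reduces to {out.1} {out.2} {v1.1, v3.1} {v1.2} {v2.1, v2.2} {v3.2}
The normal forms match — equal.


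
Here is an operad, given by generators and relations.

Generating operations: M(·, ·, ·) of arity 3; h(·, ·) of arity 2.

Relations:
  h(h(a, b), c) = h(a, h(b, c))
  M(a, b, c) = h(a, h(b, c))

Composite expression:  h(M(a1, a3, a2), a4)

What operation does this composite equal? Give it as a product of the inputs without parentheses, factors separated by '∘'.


a1 ∘ a3 ∘ a2 ∘ a4

The h-tree's shape is irrelevant; the a-reading-order decides.
M(a1, a3, a2) flattens to a1 ∘ a3 ∘ a2
h(M(a1, a3, a2), a4) flattens to a1 ∘ a3 ∘ a2 ∘ a4


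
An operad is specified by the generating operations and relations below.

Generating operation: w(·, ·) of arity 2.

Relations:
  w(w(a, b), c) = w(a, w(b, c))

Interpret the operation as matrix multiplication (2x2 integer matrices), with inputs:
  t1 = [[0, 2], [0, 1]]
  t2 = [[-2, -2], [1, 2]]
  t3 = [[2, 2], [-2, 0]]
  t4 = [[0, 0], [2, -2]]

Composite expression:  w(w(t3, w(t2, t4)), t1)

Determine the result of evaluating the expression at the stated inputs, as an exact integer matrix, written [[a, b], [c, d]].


w(t2, t4) = [[-4, 4], [4, -4]]
w(t3, w(t2, t4)) = [[0, 0], [8, -8]]
w(w(t3, w(t2, t4)), t1) = [[0, 0], [0, 8]]

[[0, 0], [0, 8]]


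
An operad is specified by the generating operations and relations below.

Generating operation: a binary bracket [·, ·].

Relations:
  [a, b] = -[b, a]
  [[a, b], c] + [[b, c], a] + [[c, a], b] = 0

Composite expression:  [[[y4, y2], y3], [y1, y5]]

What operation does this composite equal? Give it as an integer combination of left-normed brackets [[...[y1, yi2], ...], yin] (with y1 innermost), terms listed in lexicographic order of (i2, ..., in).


[[[[y1, y5], y2], y4], y3] - [[[[y1, y5], y3], y2], y4] + [[[[y1, y5], y3], y4], y2] - [[[[y1, y5], y4], y2], y3]

Expand each bracket as ab - ba; the y1-initial words give the coefficients.
Composite bracket: [[[y4, y2], y3], [y1, y5]]
Under [a, b] = ab - ba we get 16 signed associative words (2^4 = 16).
The y1-initial words carry the normal form:
  sign of y1y5y2y4y3 is +1, so it contributes +[[[[y1, y5], y2], y4], y3]
  sign of y1y5y3y2y4 is -1, so it contributes -[[[[y1, y5], y3], y2], y4]
  sign of y1y5y3y4y2 is +1, so it contributes +[[[[y1, y5], y3], y4], y2]
  sign of y1y5y4y2y3 is -1, so it contributes -[[[[y1, y5], y4], y2], y3]


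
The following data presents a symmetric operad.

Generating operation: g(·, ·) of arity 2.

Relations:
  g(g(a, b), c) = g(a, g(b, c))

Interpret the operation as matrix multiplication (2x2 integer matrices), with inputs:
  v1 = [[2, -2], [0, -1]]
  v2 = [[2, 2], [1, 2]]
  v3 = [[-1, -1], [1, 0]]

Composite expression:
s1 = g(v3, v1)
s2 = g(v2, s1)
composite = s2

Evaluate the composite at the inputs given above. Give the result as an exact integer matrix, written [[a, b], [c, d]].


g(v3, v1) = [[-2, 3], [2, -2]]
g(v2, g(v3, v1)) = [[0, 2], [2, -1]]

[[0, 2], [2, -1]]


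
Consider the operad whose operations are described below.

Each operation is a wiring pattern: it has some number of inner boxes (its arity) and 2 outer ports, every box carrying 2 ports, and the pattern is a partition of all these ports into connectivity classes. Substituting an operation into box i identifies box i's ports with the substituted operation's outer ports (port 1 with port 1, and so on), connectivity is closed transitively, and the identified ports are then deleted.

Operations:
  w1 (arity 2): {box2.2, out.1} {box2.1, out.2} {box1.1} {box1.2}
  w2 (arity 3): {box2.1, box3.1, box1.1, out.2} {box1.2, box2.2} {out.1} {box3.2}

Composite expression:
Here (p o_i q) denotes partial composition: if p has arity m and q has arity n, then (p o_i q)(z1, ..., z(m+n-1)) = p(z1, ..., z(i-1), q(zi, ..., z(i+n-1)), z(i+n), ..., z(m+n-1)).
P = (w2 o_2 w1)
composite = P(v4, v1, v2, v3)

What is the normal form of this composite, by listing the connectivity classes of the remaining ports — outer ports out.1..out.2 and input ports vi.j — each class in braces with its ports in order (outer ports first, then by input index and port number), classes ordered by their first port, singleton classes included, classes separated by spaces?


Connectivity passes through glued w2-boundaries; trace each wire chain.
composing w1 on (v1, v2), with out.j its own outer ports: {out.1, v2.2} {out.2, v2.1} {v1.1} {v1.2}
composing w2 on (v4, v1, v2, v3), with out.j its own outer ports: {out.1} {out.2, v2.2, v3.1, v4.1} {v1.1} {v1.2} {v2.1, v4.2} {v3.2}

{out.1} {out.2, v2.2, v3.1, v4.1} {v1.1} {v1.2} {v2.1, v4.2} {v3.2}


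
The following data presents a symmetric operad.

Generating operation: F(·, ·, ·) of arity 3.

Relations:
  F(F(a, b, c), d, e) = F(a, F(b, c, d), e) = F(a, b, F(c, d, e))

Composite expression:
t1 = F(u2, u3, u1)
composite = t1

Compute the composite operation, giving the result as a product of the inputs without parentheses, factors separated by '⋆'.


u2 ⋆ u3 ⋆ u1


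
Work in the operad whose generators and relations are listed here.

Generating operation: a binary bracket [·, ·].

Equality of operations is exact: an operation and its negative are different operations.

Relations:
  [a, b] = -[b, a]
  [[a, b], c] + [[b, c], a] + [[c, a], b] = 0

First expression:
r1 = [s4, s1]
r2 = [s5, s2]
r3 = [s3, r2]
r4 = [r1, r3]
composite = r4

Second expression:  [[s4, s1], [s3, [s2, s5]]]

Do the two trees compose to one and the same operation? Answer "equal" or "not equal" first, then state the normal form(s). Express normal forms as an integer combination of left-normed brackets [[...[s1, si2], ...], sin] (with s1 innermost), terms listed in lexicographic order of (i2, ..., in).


not equal: they reduce to -[[[[s1, s4], s2], s5], s3] + [[[[s1, s4], s3], s2], s5] - [[[[s1, s4], s3], s5], s2] + [[[[s1, s4], s5], s2], s3] and [[[[s1, s4], s2], s5], s3] - [[[[s1, s4], s3], s2], s5] + [[[[s1, s4], s3], s5], s2] - [[[[s1, s4], s5], s2], s3]

Reducing the first expression gives -[[[[s1, s4], s2], s5], s3] + [[[[s1, s4], s3], s2], s5] - [[[[s1, s4], s3], s5], s2] + [[[[s1, s4], s5], s2], s3]
Reducing the second expression gives [[[[s1, s4], s2], s5], s3] - [[[[s1, s4], s3], s2], s5] + [[[[s1, s4], s3], s5], s2] - [[[[s1, s4], s5], s2], s3]
Distinct normal forms: not equal.


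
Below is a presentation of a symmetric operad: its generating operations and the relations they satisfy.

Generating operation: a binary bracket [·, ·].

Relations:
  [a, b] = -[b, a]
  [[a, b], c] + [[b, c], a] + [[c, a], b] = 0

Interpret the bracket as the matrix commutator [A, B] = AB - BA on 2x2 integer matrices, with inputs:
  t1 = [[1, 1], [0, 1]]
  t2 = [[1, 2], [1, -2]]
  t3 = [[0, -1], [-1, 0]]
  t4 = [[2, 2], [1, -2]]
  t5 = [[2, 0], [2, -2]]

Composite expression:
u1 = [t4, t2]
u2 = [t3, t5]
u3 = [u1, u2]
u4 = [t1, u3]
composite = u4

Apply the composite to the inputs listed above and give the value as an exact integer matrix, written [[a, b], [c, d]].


[t4, t2] = [[0, 2], [-1, 0]]
[t3, t5] = [[-2, 4], [-4, 2]]
[[t4, t2], [t3, t5]] = [[-4, 8], [4, 4]]
[t1, [[t4, t2], [t3, t5]]] = [[4, 8], [0, -4]]

[[4, 8], [0, -4]]


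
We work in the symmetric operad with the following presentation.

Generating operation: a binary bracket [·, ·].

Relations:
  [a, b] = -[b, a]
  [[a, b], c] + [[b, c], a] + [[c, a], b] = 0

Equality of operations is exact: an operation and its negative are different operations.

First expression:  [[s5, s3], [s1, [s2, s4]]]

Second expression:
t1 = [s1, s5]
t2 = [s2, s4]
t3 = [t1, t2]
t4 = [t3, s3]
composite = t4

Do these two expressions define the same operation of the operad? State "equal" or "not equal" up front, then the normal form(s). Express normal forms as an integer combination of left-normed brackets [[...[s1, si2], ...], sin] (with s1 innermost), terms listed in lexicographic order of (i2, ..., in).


Reducing the first expression gives [[[[s1, s2], s4], s3], s5] - [[[[s1, s2], s4], s5], s3] - [[[[s1, s4], s2], s3], s5] + [[[[s1, s4], s2], s5], s3]
Reducing the second expression gives [[[[s1, s5], s2], s4], s3] - [[[[s1, s5], s4], s2], s3]
No match — not equal.

not equal; the first gives [[[[s1, s2], s4], s3], s5] - [[[[s1, s2], s4], s5], s3] - [[[[s1, s4], s2], s3], s5] + [[[[s1, s4], s2], s5], s3] and the second [[[[s1, s5], s2], s4], s3] - [[[[s1, s5], s4], s2], s3]


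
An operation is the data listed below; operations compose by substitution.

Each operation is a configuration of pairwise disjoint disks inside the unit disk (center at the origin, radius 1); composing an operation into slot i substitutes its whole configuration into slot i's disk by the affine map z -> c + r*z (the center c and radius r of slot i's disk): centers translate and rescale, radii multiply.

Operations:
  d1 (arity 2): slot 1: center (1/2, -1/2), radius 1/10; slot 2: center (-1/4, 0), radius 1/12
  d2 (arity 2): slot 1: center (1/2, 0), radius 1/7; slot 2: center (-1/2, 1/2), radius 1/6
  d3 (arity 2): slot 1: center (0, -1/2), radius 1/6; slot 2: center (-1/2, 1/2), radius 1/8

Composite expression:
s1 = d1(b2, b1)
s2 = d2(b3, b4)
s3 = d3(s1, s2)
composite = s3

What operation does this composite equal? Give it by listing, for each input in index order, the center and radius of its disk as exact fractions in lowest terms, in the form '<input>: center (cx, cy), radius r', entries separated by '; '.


Nesting under d3 composes maps z -> c + r*z down each b-path.
input b2: applying the 2 nested substitutions gives center (1/12, -7/12), radius 1/60
input b1: applying the 2 nested substitutions gives center (-1/24, -1/2), radius 1/72
input b3: applying the 2 nested substitutions gives center (-7/16, 1/2), radius 1/56
input b4: applying the 2 nested substitutions gives center (-9/16, 9/16), radius 1/48

b1: center (-1/24, -1/2), radius 1/72; b2: center (1/12, -7/12), radius 1/60; b3: center (-7/16, 1/2), radius 1/56; b4: center (-9/16, 9/16), radius 1/48


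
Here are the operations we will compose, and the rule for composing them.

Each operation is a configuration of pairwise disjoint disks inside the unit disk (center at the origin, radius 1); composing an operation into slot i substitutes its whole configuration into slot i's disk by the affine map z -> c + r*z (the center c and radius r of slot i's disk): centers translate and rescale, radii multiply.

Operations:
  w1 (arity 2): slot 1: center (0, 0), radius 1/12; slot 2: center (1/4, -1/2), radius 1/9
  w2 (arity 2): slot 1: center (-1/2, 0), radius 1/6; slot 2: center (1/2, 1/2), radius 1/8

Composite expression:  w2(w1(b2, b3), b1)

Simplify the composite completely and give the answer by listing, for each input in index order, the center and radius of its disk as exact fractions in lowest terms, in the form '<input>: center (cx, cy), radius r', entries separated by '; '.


b1: center (1/2, 1/2), radius 1/8; b2: center (-1/2, 0), radius 1/72; b3: center (-11/24, -1/12), radius 1/54

Below w2, radii multiply path by path; the b-disk centers shift.
b2 passes through 2 substitutions, ending at center (-1/2, 0), radius 1/72
b3 passes through 2 substitutions, ending at center (-11/24, -1/12), radius 1/54
b1 passes through 1 substitution, ending at center (1/2, 1/2), radius 1/8


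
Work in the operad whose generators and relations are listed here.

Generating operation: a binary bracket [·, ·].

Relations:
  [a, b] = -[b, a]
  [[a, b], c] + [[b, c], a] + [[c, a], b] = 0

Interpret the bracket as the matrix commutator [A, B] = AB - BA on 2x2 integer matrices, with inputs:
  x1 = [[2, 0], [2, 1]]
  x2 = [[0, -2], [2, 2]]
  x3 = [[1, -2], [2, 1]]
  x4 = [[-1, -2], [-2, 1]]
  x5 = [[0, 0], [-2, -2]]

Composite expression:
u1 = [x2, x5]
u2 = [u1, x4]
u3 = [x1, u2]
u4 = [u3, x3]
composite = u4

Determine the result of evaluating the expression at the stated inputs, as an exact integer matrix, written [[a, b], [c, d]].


[[-112, -64], [-64, 112]]

[x2, x5] = [[4, 4], [0, -4]]
[[x2, x5], x4] = [[-8, -8], [16, 8]]
[x1, [[x2, x5], x4]] = [[16, -8], [-48, -16]]
[[x1, [[x2, x5], x4]], x3] = [[-112, -64], [-64, 112]]


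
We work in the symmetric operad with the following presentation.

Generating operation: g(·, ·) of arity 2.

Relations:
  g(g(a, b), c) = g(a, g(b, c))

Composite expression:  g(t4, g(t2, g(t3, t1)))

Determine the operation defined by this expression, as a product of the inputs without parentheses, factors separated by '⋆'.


t4 ⋆ t2 ⋆ t3 ⋆ t1

All parenthesizations of g agree; list the t-inputs left to right.
g(t3, t1) collapses to t3 ⋆ t1
g(t2, g(t3, t1)) collapses to t2 ⋆ t3 ⋆ t1
g(t4, g(t2, g(t3, t1))) collapses to t4 ⋆ t2 ⋆ t3 ⋆ t1


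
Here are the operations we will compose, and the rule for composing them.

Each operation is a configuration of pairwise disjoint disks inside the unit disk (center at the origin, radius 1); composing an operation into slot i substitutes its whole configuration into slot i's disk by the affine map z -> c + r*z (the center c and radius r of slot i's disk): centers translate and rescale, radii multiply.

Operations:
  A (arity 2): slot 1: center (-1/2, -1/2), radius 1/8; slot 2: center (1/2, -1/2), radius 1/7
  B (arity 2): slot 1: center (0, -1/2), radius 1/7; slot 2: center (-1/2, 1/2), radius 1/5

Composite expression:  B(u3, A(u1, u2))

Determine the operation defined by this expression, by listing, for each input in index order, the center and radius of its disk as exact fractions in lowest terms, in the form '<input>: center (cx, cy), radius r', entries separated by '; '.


Each u-disk chains the slot maps above it in B; radii multiply.
for u3, the 1-step affine chain lands on center (0, -1/2), radius 1/7
for u1, the 2-step affine chain lands on center (-3/5, 2/5), radius 1/40
for u2, the 2-step affine chain lands on center (-2/5, 2/5), radius 1/35

u1: center (-3/5, 2/5), radius 1/40; u2: center (-2/5, 2/5), radius 1/35; u3: center (0, -1/2), radius 1/7


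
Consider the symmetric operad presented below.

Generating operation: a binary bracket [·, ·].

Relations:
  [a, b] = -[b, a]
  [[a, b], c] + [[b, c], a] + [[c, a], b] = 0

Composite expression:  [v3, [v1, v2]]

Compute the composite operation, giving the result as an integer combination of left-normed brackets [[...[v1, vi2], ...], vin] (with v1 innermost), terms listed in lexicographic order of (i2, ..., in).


-[[v1, v2], v3]


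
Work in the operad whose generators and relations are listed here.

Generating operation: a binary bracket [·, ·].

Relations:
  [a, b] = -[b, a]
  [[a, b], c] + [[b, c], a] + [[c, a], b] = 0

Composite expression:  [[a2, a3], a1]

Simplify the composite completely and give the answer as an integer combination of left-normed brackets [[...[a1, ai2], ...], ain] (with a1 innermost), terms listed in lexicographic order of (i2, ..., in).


Expand each bracket as ab - ba; the a1-initial words give the coefficients.
Composite bracket: [[a2, a3], a1]
Full expansion: 4 signed words from ab - ba (2^2 = 4).
Words beginning with a1 determine it all:
  from a1a2a3, sign -1: term -[[a1, a2], a3]
  from a1a3a2, sign +1: term +[[a1, a3], a2]

-[[a1, a2], a3] + [[a1, a3], a2]


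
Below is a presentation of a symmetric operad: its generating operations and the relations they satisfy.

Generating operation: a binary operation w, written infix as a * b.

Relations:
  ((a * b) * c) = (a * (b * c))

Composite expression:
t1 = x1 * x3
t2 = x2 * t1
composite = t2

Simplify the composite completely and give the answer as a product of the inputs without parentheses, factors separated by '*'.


Key point: w is associative — brackets drop, the x-order remains.
(x1 * x3) reduces to x1 * x3
(x2 * (x1 * x3)) reduces to x2 * x1 * x3

x2 * x1 * x3


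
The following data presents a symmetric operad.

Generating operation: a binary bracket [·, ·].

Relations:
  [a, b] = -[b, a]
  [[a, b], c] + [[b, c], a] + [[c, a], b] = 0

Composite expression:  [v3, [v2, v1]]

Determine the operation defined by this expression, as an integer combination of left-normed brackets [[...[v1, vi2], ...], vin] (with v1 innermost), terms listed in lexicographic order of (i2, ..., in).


[[v1, v2], v3]


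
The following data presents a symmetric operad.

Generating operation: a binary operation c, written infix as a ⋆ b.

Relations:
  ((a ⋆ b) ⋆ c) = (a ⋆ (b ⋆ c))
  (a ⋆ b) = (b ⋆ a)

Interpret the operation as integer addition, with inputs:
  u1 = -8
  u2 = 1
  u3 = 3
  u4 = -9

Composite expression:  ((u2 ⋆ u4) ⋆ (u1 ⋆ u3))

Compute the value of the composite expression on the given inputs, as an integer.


-13

(u2 ⋆ u4) = -8
(u1 ⋆ u3) = -5
((u2 ⋆ u4) ⋆ (u1 ⋆ u3)) = -13


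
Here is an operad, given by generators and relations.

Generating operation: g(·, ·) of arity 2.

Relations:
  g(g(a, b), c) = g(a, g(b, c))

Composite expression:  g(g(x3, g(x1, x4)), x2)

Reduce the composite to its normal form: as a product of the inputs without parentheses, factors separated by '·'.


x3 · x1 · x4 · x2


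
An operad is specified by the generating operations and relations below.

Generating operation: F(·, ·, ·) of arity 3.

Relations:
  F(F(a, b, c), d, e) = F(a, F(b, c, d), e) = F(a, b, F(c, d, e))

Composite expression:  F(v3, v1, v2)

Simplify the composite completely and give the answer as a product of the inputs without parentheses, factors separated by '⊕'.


v3 ⊕ v1 ⊕ v2

The F-tree's shape is irrelevant; the v-reading-order decides.
F(v3, v1, v2) linearizes to v3 ⊕ v1 ⊕ v2


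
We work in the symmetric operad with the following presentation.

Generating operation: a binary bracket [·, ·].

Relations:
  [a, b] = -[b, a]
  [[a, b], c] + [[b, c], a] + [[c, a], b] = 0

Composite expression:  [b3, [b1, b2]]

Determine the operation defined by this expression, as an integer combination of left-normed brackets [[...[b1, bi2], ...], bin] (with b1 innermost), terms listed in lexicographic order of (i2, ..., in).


-[[b1, b2], b3]

Antisymmetry and Jacobi reduce to b1-anchored left-normed brackets.
Composite bracket: [b3, [b1, b2]]
The bracket unfolds into 4 signed words via [a, b] = ab - ba (2^2 = 4).
The b1-initial words carry the normal form:
  b1b2b3 appears with sign -1, giving the term -[[b1, b2], b3]


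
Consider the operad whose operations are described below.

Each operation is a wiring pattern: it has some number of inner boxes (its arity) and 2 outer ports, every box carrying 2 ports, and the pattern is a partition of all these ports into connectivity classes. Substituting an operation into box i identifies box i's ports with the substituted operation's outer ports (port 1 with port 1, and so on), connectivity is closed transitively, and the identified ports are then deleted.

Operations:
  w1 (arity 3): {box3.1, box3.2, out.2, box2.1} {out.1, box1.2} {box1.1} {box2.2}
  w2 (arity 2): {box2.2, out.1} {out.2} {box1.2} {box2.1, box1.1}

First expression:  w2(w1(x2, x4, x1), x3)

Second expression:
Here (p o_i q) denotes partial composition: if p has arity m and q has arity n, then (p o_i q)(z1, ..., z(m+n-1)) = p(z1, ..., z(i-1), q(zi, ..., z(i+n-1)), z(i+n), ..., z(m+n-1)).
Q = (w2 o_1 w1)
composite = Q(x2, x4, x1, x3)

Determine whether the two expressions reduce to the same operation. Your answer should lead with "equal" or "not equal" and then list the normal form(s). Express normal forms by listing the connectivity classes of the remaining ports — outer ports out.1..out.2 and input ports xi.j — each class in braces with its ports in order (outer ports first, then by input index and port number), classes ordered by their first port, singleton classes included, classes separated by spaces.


equal; both compose to {out.1, x3.2} {out.2} {x1.1, x1.2, x4.1} {x2.1} {x2.2, x3.1} {x4.2}

The first composite normalizes to {out.1, x3.2} {out.2} {x1.1, x1.2, x4.1} {x2.1} {x2.2, x3.1} {x4.2}
The second composite normalizes to {out.1, x3.2} {out.2} {x1.1, x1.2, x4.1} {x2.1} {x2.2, x3.1} {x4.2}
Both agree, so they are equal.


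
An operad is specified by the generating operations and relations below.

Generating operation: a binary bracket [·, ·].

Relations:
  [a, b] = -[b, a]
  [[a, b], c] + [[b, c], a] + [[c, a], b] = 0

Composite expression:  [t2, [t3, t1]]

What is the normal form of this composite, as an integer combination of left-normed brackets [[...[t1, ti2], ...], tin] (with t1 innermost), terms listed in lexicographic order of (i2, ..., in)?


[[t1, t3], t2]


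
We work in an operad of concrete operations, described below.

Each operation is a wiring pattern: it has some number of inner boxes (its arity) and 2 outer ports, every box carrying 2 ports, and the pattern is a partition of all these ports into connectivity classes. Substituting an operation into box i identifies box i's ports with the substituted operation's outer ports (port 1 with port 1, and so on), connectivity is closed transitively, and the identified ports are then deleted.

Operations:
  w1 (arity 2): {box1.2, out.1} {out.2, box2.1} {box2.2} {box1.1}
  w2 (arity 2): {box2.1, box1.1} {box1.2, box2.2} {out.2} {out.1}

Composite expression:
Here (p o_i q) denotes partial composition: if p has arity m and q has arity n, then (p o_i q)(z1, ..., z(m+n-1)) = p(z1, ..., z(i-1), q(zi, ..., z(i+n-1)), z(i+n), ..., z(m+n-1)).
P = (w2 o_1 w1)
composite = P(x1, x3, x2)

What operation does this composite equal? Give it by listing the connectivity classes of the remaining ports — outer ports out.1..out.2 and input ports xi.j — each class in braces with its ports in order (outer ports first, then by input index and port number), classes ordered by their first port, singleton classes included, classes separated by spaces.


Connectivity passes through glued w2-boundaries; trace each wire chain.
composing w1 on (x1, x3), with out.j its own outer ports: {out.1, x1.2} {out.2, x3.1} {x1.1} {x3.2}
composing w2 on (x1, x3, x2), with out.j its own outer ports: {out.1} {out.2} {x1.1} {x1.2, x2.1} {x2.2, x3.1} {x3.2}

{out.1} {out.2} {x1.1} {x1.2, x2.1} {x2.2, x3.1} {x3.2}


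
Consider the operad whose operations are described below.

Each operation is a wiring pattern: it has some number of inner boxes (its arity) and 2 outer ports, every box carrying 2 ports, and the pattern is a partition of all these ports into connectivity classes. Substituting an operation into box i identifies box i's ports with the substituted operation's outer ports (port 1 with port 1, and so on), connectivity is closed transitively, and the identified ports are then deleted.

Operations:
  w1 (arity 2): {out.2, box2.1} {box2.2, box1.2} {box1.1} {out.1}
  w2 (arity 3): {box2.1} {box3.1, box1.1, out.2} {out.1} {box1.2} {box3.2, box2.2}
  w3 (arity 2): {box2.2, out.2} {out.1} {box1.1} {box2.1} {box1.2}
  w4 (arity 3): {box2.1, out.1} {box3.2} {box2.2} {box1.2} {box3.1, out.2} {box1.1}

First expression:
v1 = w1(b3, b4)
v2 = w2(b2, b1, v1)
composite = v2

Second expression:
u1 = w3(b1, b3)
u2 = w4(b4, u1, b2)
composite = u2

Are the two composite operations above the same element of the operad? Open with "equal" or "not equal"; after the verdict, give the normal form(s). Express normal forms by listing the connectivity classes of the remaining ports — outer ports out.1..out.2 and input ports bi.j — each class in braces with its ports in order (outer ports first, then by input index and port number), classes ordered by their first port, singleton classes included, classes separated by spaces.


not equal; first: {out.1} {out.2, b2.1} {b1.1} {b1.2, b4.1} {b2.2} {b3.1} {b3.2, b4.2}; second: {out.1} {out.2, b2.1} {b1.1} {b1.2} {b2.2} {b3.1} {b3.2} {b4.1} {b4.2}

Normal form of the first expression: {out.1} {out.2, b2.1} {b1.1} {b1.2, b4.1} {b2.2} {b3.1} {b3.2, b4.2}
Normal form of the second expression: {out.1} {out.2, b2.1} {b1.1} {b1.2} {b2.2} {b3.1} {b3.2} {b4.1} {b4.2}
No match — not equal.


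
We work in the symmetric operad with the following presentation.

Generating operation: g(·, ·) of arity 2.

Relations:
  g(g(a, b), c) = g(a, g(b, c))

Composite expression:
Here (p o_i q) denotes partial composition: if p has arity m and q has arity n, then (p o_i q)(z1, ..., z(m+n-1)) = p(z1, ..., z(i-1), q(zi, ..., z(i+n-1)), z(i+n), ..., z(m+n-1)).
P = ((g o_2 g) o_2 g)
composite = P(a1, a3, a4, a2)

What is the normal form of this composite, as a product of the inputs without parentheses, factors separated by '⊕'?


Under associativity of g, the answer is the a's in reading order.
g(a3, a4) unparenthesizes to a3 ⊕ a4
g(g(a3, a4), a2) unparenthesizes to a3 ⊕ a4 ⊕ a2
g(a1, g(g(a3, a4), a2)) unparenthesizes to a1 ⊕ a3 ⊕ a4 ⊕ a2

a1 ⊕ a3 ⊕ a4 ⊕ a2


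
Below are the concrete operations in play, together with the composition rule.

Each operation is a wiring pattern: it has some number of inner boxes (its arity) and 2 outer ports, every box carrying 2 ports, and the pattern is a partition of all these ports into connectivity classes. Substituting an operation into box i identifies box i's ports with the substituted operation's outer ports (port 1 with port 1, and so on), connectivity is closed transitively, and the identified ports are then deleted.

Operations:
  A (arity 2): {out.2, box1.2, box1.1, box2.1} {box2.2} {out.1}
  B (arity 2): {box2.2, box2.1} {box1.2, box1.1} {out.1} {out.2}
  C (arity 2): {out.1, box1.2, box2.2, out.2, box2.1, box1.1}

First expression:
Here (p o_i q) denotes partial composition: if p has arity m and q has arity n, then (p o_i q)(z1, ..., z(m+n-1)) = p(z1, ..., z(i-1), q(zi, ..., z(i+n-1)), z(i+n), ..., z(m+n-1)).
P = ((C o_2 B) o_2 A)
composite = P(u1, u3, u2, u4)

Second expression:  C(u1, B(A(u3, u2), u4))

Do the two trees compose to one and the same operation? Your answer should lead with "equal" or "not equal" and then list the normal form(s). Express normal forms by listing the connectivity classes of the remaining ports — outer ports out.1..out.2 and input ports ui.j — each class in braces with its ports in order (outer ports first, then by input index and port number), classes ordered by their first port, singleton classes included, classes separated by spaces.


equal: each reduces to {out.1, out.2, u1.1, u1.2} {u2.1, u3.1, u3.2} {u2.2} {u4.1, u4.2}

In normal form, the first expression is {out.1, out.2, u1.1, u1.2} {u2.1, u3.1, u3.2} {u2.2} {u4.1, u4.2}
In normal form, the second expression is {out.1, out.2, u1.1, u1.2} {u2.1, u3.1, u3.2} {u2.2} {u4.1, u4.2}
The normal forms match — equal.


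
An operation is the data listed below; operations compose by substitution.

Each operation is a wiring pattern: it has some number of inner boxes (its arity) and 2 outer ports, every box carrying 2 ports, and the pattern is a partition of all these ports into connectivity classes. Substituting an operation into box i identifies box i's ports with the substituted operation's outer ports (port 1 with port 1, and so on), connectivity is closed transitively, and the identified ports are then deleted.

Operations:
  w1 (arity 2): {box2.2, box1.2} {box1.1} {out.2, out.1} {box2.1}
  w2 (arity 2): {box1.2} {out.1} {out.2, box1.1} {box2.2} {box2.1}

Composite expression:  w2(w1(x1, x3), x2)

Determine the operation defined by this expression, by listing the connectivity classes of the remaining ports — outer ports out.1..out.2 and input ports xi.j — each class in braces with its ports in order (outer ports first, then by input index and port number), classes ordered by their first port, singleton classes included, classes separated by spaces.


{out.1} {out.2} {x1.1} {x1.2, x3.2} {x2.1} {x2.2} {x3.1}

Treat the ports identified at w2 as solder joints: merge, then drop.
composing w1 on (x1, x3), with out.j its own outer ports: {out.1, out.2} {x1.1} {x1.2, x3.2} {x3.1}
composing w2 on (x1, x3, x2), with out.j its own outer ports: {out.1} {out.2} {x1.1} {x1.2, x3.2} {x2.1} {x2.2} {x3.1}


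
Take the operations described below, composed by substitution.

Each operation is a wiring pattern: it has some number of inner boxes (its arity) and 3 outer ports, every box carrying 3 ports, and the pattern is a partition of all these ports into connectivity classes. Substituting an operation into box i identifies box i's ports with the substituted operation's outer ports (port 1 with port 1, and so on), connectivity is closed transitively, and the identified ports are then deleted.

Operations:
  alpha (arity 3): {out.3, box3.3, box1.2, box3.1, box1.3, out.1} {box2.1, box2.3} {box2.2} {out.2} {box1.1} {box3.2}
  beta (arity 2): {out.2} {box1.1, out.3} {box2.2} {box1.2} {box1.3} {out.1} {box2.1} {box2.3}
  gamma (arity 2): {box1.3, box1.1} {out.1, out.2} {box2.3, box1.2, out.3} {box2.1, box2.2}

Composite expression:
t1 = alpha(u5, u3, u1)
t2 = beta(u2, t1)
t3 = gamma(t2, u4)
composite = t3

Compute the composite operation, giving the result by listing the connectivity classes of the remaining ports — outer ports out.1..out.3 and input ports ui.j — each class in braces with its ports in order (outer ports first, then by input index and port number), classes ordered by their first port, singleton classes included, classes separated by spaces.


{out.1, out.2} {out.3, u4.3} {u1.1, u1.3, u5.2, u5.3} {u1.2} {u2.1} {u2.2} {u2.3} {u3.1, u3.3} {u3.2} {u4.1, u4.2} {u5.1}

Two ports join when wires chain via gamma-identified ports.
the subtree at alpha composes to {out.1, out.3, u1.1, u1.3, u5.2, u5.3} {out.2} {u1.2} {u3.1, u3.3} {u3.2} {u5.1} on (u5, u3, u1); out.j = own outer ports
the subtree at beta composes to {out.1} {out.2} {out.3, u2.1} {u1.1, u1.3, u5.2, u5.3} {u1.2} {u2.2} {u2.3} {u3.1, u3.3} {u3.2} {u5.1} on (u2, u5, u3, u1); out.j = own outer ports
the subtree at gamma composes to {out.1, out.2} {out.3, u4.3} {u1.1, u1.3, u5.2, u5.3} {u1.2} {u2.1} {u2.2} {u2.3} {u3.1, u3.3} {u3.2} {u4.1, u4.2} {u5.1} on (u2, u5, u3, u1, u4); out.j = own outer ports


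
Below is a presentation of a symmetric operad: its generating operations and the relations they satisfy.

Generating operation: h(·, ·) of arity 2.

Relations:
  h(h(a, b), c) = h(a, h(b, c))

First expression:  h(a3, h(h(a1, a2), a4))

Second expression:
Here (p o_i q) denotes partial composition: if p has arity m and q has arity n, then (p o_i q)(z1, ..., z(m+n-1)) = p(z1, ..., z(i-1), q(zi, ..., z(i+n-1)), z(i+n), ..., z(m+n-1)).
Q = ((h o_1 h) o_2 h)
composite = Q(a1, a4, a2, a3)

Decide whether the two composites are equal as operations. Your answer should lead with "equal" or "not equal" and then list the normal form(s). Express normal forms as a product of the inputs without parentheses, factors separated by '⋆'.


not equal; first: a3 ⋆ a1 ⋆ a2 ⋆ a4; second: a1 ⋆ a4 ⋆ a2 ⋆ a3


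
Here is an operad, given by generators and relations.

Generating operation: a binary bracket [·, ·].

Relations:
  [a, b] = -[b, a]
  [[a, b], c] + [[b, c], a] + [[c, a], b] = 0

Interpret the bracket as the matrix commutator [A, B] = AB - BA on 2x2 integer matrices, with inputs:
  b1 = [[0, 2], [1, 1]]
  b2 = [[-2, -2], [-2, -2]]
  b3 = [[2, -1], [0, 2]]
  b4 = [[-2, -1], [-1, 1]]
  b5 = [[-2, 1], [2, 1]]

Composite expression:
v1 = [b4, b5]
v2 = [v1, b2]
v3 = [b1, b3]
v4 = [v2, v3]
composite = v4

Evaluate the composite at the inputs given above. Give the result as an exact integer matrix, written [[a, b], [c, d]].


[[4, 52], [-8, -4]]

[b4, b5] = [[-1, -6], [9, 1]]
[[b4, b5], b2] = [[30, 4], [-4, -30]]
[b1, b3] = [[1, 1], [0, -1]]
[[[b4, b5], b2], [b1, b3]] = [[4, 52], [-8, -4]]


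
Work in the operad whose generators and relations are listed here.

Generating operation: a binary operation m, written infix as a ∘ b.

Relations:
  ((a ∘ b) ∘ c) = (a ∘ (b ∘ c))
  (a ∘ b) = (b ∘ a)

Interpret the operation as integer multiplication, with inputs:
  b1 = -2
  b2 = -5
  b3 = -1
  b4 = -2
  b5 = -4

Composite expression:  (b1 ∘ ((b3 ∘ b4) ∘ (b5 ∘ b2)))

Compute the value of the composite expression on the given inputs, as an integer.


(b3 ∘ b4) = 2
(b5 ∘ b2) = 20
((b3 ∘ b4) ∘ (b5 ∘ b2)) = 40
(b1 ∘ ((b3 ∘ b4) ∘ (b5 ∘ b2))) = -80

-80


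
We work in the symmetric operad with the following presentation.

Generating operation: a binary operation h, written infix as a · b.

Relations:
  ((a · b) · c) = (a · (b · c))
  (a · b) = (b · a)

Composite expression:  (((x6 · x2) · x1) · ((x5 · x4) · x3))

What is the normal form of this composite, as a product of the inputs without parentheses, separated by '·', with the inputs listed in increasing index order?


x1 · x2 · x3 · x4 · x5 · x6


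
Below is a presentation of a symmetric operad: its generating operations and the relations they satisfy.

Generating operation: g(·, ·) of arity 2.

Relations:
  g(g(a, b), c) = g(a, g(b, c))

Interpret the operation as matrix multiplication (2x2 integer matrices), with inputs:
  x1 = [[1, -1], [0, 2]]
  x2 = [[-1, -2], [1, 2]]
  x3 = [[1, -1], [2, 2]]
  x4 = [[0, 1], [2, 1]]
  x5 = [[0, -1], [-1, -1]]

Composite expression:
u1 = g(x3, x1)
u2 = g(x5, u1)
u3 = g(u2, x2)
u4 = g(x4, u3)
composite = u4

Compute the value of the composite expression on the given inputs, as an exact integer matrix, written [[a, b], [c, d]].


[[4, 8], [4, 8]]

g(x3, x1) = [[1, -3], [2, 2]]
g(x5, g(x3, x1)) = [[-2, -2], [-3, 1]]
g(g(x5, g(x3, x1)), x2) = [[0, 0], [4, 8]]
g(x4, g(g(x5, g(x3, x1)), x2)) = [[4, 8], [4, 8]]


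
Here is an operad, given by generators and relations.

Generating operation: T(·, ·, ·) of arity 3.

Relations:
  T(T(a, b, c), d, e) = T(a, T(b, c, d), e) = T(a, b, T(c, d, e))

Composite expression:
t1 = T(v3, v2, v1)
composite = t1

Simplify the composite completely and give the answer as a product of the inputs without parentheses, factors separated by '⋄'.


Associativity of T dissolves the nesting; only the v-input order survives.
T(v3, v2, v1) linearizes to v3 ⋄ v2 ⋄ v1

v3 ⋄ v2 ⋄ v1


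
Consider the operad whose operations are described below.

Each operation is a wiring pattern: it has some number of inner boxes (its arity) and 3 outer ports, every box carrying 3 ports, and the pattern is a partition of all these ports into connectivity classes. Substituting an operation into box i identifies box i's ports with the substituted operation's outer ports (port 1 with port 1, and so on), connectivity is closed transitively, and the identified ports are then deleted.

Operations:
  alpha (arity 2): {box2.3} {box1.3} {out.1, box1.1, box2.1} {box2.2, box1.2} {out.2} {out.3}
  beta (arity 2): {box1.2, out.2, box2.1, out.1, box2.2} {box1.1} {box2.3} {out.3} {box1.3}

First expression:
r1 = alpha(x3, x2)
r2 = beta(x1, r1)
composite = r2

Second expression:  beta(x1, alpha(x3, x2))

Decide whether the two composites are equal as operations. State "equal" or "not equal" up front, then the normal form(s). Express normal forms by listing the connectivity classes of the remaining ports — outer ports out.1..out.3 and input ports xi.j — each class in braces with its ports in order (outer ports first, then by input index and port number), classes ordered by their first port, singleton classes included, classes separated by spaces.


equal; the common form is {out.1, out.2, x1.2, x2.1, x3.1} {out.3} {x1.1} {x1.3} {x2.2, x3.2} {x2.3} {x3.3}


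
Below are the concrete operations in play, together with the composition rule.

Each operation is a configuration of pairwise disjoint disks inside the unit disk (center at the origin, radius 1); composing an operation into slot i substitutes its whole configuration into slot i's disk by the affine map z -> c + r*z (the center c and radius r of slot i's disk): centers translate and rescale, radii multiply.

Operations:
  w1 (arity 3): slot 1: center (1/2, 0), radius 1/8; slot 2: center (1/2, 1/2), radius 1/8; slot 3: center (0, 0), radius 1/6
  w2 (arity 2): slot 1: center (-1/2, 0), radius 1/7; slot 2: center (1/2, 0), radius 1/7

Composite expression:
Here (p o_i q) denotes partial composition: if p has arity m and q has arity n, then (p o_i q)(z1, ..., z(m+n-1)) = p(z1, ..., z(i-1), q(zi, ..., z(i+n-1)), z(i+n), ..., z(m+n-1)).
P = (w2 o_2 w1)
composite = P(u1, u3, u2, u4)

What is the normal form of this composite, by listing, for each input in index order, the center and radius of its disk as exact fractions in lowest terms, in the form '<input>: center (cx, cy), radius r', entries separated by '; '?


u1: center (-1/2, 0), radius 1/7; u2: center (4/7, 1/14), radius 1/56; u3: center (4/7, 0), radius 1/56; u4: center (1/2, 0), radius 1/42

Affine substitution under w2: radii multiply and u-centers shift.
u1: after 1 affine step, its disk has center (-1/2, 0), radius 1/7
u3: after 2 affine steps, its disk has center (4/7, 0), radius 1/56
u2: after 2 affine steps, its disk has center (4/7, 1/14), radius 1/56
u4: after 2 affine steps, its disk has center (1/2, 0), radius 1/42
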